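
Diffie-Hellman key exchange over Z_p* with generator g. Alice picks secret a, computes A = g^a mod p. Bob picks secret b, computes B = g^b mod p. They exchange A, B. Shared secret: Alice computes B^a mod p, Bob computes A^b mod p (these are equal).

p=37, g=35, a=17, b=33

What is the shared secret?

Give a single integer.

A = 35^17 mod 37  (bits of 17 = 10001)
  bit 0 = 1: r = r^2 * 35 mod 37 = 1^2 * 35 = 1*35 = 35
  bit 1 = 0: r = r^2 mod 37 = 35^2 = 4
  bit 2 = 0: r = r^2 mod 37 = 4^2 = 16
  bit 3 = 0: r = r^2 mod 37 = 16^2 = 34
  bit 4 = 1: r = r^2 * 35 mod 37 = 34^2 * 35 = 9*35 = 19
  -> A = 19
B = 35^33 mod 37  (bits of 33 = 100001)
  bit 0 = 1: r = r^2 * 35 mod 37 = 1^2 * 35 = 1*35 = 35
  bit 1 = 0: r = r^2 mod 37 = 35^2 = 4
  bit 2 = 0: r = r^2 mod 37 = 4^2 = 16
  bit 3 = 0: r = r^2 mod 37 = 16^2 = 34
  bit 4 = 0: r = r^2 mod 37 = 34^2 = 9
  bit 5 = 1: r = r^2 * 35 mod 37 = 9^2 * 35 = 7*35 = 23
  -> B = 23
s = B^a = 23^17 mod 37  (bits of 17 = 10001)
  bit 0 = 1: r = r^2 * 23 mod 37 = 1^2 * 23 = 1*23 = 23
  bit 1 = 0: r = r^2 mod 37 = 23^2 = 11
  bit 2 = 0: r = r^2 mod 37 = 11^2 = 10
  bit 3 = 0: r = r^2 mod 37 = 10^2 = 26
  bit 4 = 1: r = r^2 * 23 mod 37 = 26^2 * 23 = 10*23 = 8
  -> s = B^a = 8

Answer: 8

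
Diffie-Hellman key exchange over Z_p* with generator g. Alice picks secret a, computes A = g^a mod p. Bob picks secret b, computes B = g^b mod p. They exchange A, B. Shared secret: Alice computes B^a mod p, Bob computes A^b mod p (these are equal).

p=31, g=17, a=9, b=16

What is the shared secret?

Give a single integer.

Answer: 4

Derivation:
A = 17^9 mod 31  (bits of 9 = 1001)
  bit 0 = 1: r = r^2 * 17 mod 31 = 1^2 * 17 = 1*17 = 17
  bit 1 = 0: r = r^2 mod 31 = 17^2 = 10
  bit 2 = 0: r = r^2 mod 31 = 10^2 = 7
  bit 3 = 1: r = r^2 * 17 mod 31 = 7^2 * 17 = 18*17 = 27
  -> A = 27
B = 17^16 mod 31  (bits of 16 = 10000)
  bit 0 = 1: r = r^2 * 17 mod 31 = 1^2 * 17 = 1*17 = 17
  bit 1 = 0: r = r^2 mod 31 = 17^2 = 10
  bit 2 = 0: r = r^2 mod 31 = 10^2 = 7
  bit 3 = 0: r = r^2 mod 31 = 7^2 = 18
  bit 4 = 0: r = r^2 mod 31 = 18^2 = 14
  -> B = 14
s = B^a = 14^9 mod 31  (bits of 9 = 1001)
  bit 0 = 1: r = r^2 * 14 mod 31 = 1^2 * 14 = 1*14 = 14
  bit 1 = 0: r = r^2 mod 31 = 14^2 = 10
  bit 2 = 0: r = r^2 mod 31 = 10^2 = 7
  bit 3 = 1: r = r^2 * 14 mod 31 = 7^2 * 14 = 18*14 = 4
  -> s = B^a = 4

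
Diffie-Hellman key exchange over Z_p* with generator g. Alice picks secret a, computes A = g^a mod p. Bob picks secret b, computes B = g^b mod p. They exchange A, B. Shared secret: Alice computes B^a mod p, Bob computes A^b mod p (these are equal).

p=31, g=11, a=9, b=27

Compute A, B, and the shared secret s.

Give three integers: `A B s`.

A = 11^9 mod 31  (bits of 9 = 1001)
  bit 0 = 1: r = r^2 * 11 mod 31 = 1^2 * 11 = 1*11 = 11
  bit 1 = 0: r = r^2 mod 31 = 11^2 = 28
  bit 2 = 0: r = r^2 mod 31 = 28^2 = 9
  bit 3 = 1: r = r^2 * 11 mod 31 = 9^2 * 11 = 19*11 = 23
  -> A = 23
B = 11^27 mod 31  (bits of 27 = 11011)
  bit 0 = 1: r = r^2 * 11 mod 31 = 1^2 * 11 = 1*11 = 11
  bit 1 = 1: r = r^2 * 11 mod 31 = 11^2 * 11 = 28*11 = 29
  bit 2 = 0: r = r^2 mod 31 = 29^2 = 4
  bit 3 = 1: r = r^2 * 11 mod 31 = 4^2 * 11 = 16*11 = 21
  bit 4 = 1: r = r^2 * 11 mod 31 = 21^2 * 11 = 7*11 = 15
  -> B = 15
s = B^a = 15^9 mod 31  (bits of 9 = 1001)
  bit 0 = 1: r = r^2 * 15 mod 31 = 1^2 * 15 = 1*15 = 15
  bit 1 = 0: r = r^2 mod 31 = 15^2 = 8
  bit 2 = 0: r = r^2 mod 31 = 8^2 = 2
  bit 3 = 1: r = r^2 * 15 mod 31 = 2^2 * 15 = 4*15 = 29
  -> s = B^a = 29

Answer: 23 15 29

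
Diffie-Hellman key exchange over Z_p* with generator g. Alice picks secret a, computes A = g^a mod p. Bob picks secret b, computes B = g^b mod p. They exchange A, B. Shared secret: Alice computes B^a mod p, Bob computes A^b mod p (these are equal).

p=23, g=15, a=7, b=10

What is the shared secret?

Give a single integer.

Answer: 2

Derivation:
A = 15^7 mod 23  (bits of 7 = 111)
  bit 0 = 1: r = r^2 * 15 mod 23 = 1^2 * 15 = 1*15 = 15
  bit 1 = 1: r = r^2 * 15 mod 23 = 15^2 * 15 = 18*15 = 17
  bit 2 = 1: r = r^2 * 15 mod 23 = 17^2 * 15 = 13*15 = 11
  -> A = 11
B = 15^10 mod 23  (bits of 10 = 1010)
  bit 0 = 1: r = r^2 * 15 mod 23 = 1^2 * 15 = 1*15 = 15
  bit 1 = 0: r = r^2 mod 23 = 15^2 = 18
  bit 2 = 1: r = r^2 * 15 mod 23 = 18^2 * 15 = 2*15 = 7
  bit 3 = 0: r = r^2 mod 23 = 7^2 = 3
  -> B = 3
s = B^a = 3^7 mod 23  (bits of 7 = 111)
  bit 0 = 1: r = r^2 * 3 mod 23 = 1^2 * 3 = 1*3 = 3
  bit 1 = 1: r = r^2 * 3 mod 23 = 3^2 * 3 = 9*3 = 4
  bit 2 = 1: r = r^2 * 3 mod 23 = 4^2 * 3 = 16*3 = 2
  -> s = B^a = 2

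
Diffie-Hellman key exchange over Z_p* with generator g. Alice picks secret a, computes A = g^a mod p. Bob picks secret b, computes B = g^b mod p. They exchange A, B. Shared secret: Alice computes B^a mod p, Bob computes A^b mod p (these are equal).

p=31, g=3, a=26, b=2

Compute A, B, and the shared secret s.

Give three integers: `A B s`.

A = 3^26 mod 31  (bits of 26 = 11010)
  bit 0 = 1: r = r^2 * 3 mod 31 = 1^2 * 3 = 1*3 = 3
  bit 1 = 1: r = r^2 * 3 mod 31 = 3^2 * 3 = 9*3 = 27
  bit 2 = 0: r = r^2 mod 31 = 27^2 = 16
  bit 3 = 1: r = r^2 * 3 mod 31 = 16^2 * 3 = 8*3 = 24
  bit 4 = 0: r = r^2 mod 31 = 24^2 = 18
  -> A = 18
B = 3^2 mod 31  (bits of 2 = 10)
  bit 0 = 1: r = r^2 * 3 mod 31 = 1^2 * 3 = 1*3 = 3
  bit 1 = 0: r = r^2 mod 31 = 3^2 = 9
  -> B = 9
s = B^a = 9^26 mod 31  (bits of 26 = 11010)
  bit 0 = 1: r = r^2 * 9 mod 31 = 1^2 * 9 = 1*9 = 9
  bit 1 = 1: r = r^2 * 9 mod 31 = 9^2 * 9 = 19*9 = 16
  bit 2 = 0: r = r^2 mod 31 = 16^2 = 8
  bit 3 = 1: r = r^2 * 9 mod 31 = 8^2 * 9 = 2*9 = 18
  bit 4 = 0: r = r^2 mod 31 = 18^2 = 14
  -> s = B^a = 14

Answer: 18 9 14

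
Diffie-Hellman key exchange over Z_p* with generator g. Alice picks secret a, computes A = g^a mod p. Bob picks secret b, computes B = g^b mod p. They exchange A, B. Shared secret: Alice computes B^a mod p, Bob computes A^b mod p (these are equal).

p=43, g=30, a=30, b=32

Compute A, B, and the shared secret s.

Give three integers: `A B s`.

A = 30^30 mod 43  (bits of 30 = 11110)
  bit 0 = 1: r = r^2 * 30 mod 43 = 1^2 * 30 = 1*30 = 30
  bit 1 = 1: r = r^2 * 30 mod 43 = 30^2 * 30 = 40*30 = 39
  bit 2 = 1: r = r^2 * 30 mod 43 = 39^2 * 30 = 16*30 = 7
  bit 3 = 1: r = r^2 * 30 mod 43 = 7^2 * 30 = 6*30 = 8
  bit 4 = 0: r = r^2 mod 43 = 8^2 = 21
  -> A = 21
B = 30^32 mod 43  (bits of 32 = 100000)
  bit 0 = 1: r = r^2 * 30 mod 43 = 1^2 * 30 = 1*30 = 30
  bit 1 = 0: r = r^2 mod 43 = 30^2 = 40
  bit 2 = 0: r = r^2 mod 43 = 40^2 = 9
  bit 3 = 0: r = r^2 mod 43 = 9^2 = 38
  bit 4 = 0: r = r^2 mod 43 = 38^2 = 25
  bit 5 = 0: r = r^2 mod 43 = 25^2 = 23
  -> B = 23
s = B^a = 23^30 mod 43  (bits of 30 = 11110)
  bit 0 = 1: r = r^2 * 23 mod 43 = 1^2 * 23 = 1*23 = 23
  bit 1 = 1: r = r^2 * 23 mod 43 = 23^2 * 23 = 13*23 = 41
  bit 2 = 1: r = r^2 * 23 mod 43 = 41^2 * 23 = 4*23 = 6
  bit 3 = 1: r = r^2 * 23 mod 43 = 6^2 * 23 = 36*23 = 11
  bit 4 = 0: r = r^2 mod 43 = 11^2 = 35
  -> s = B^a = 35

Answer: 21 23 35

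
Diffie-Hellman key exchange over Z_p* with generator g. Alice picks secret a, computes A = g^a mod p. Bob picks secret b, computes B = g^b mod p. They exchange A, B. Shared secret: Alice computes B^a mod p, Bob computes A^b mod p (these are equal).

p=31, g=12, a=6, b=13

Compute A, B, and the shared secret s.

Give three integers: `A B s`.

A = 12^6 mod 31  (bits of 6 = 110)
  bit 0 = 1: r = r^2 * 12 mod 31 = 1^2 * 12 = 1*12 = 12
  bit 1 = 1: r = r^2 * 12 mod 31 = 12^2 * 12 = 20*12 = 23
  bit 2 = 0: r = r^2 mod 31 = 23^2 = 2
  -> A = 2
B = 12^13 mod 31  (bits of 13 = 1101)
  bit 0 = 1: r = r^2 * 12 mod 31 = 1^2 * 12 = 1*12 = 12
  bit 1 = 1: r = r^2 * 12 mod 31 = 12^2 * 12 = 20*12 = 23
  bit 2 = 0: r = r^2 mod 31 = 23^2 = 2
  bit 3 = 1: r = r^2 * 12 mod 31 = 2^2 * 12 = 4*12 = 17
  -> B = 17
s = B^a = 17^6 mod 31  (bits of 6 = 110)
  bit 0 = 1: r = r^2 * 17 mod 31 = 1^2 * 17 = 1*17 = 17
  bit 1 = 1: r = r^2 * 17 mod 31 = 17^2 * 17 = 10*17 = 15
  bit 2 = 0: r = r^2 mod 31 = 15^2 = 8
  -> s = B^a = 8

Answer: 2 17 8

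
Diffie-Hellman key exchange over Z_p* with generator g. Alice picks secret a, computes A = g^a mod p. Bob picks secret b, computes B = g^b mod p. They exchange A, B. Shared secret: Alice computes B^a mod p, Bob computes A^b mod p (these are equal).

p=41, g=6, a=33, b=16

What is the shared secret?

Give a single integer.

Answer: 10

Derivation:
A = 6^33 mod 41  (bits of 33 = 100001)
  bit 0 = 1: r = r^2 * 6 mod 41 = 1^2 * 6 = 1*6 = 6
  bit 1 = 0: r = r^2 mod 41 = 6^2 = 36
  bit 2 = 0: r = r^2 mod 41 = 36^2 = 25
  bit 3 = 0: r = r^2 mod 41 = 25^2 = 10
  bit 4 = 0: r = r^2 mod 41 = 10^2 = 18
  bit 5 = 1: r = r^2 * 6 mod 41 = 18^2 * 6 = 37*6 = 17
  -> A = 17
B = 6^16 mod 41  (bits of 16 = 10000)
  bit 0 = 1: r = r^2 * 6 mod 41 = 1^2 * 6 = 1*6 = 6
  bit 1 = 0: r = r^2 mod 41 = 6^2 = 36
  bit 2 = 0: r = r^2 mod 41 = 36^2 = 25
  bit 3 = 0: r = r^2 mod 41 = 25^2 = 10
  bit 4 = 0: r = r^2 mod 41 = 10^2 = 18
  -> B = 18
s = B^a = 18^33 mod 41  (bits of 33 = 100001)
  bit 0 = 1: r = r^2 * 18 mod 41 = 1^2 * 18 = 1*18 = 18
  bit 1 = 0: r = r^2 mod 41 = 18^2 = 37
  bit 2 = 0: r = r^2 mod 41 = 37^2 = 16
  bit 3 = 0: r = r^2 mod 41 = 16^2 = 10
  bit 4 = 0: r = r^2 mod 41 = 10^2 = 18
  bit 5 = 1: r = r^2 * 18 mod 41 = 18^2 * 18 = 37*18 = 10
  -> s = B^a = 10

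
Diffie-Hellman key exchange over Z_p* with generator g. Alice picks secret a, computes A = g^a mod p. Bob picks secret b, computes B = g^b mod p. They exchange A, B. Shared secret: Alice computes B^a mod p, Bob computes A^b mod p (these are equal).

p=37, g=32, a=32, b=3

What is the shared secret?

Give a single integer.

Answer: 26

Derivation:
A = 32^32 mod 37  (bits of 32 = 100000)
  bit 0 = 1: r = r^2 * 32 mod 37 = 1^2 * 32 = 1*32 = 32
  bit 1 = 0: r = r^2 mod 37 = 32^2 = 25
  bit 2 = 0: r = r^2 mod 37 = 25^2 = 33
  bit 3 = 0: r = r^2 mod 37 = 33^2 = 16
  bit 4 = 0: r = r^2 mod 37 = 16^2 = 34
  bit 5 = 0: r = r^2 mod 37 = 34^2 = 9
  -> A = 9
B = 32^3 mod 37  (bits of 3 = 11)
  bit 0 = 1: r = r^2 * 32 mod 37 = 1^2 * 32 = 1*32 = 32
  bit 1 = 1: r = r^2 * 32 mod 37 = 32^2 * 32 = 25*32 = 23
  -> B = 23
s = B^a = 23^32 mod 37  (bits of 32 = 100000)
  bit 0 = 1: r = r^2 * 23 mod 37 = 1^2 * 23 = 1*23 = 23
  bit 1 = 0: r = r^2 mod 37 = 23^2 = 11
  bit 2 = 0: r = r^2 mod 37 = 11^2 = 10
  bit 3 = 0: r = r^2 mod 37 = 10^2 = 26
  bit 4 = 0: r = r^2 mod 37 = 26^2 = 10
  bit 5 = 0: r = r^2 mod 37 = 10^2 = 26
  -> s = B^a = 26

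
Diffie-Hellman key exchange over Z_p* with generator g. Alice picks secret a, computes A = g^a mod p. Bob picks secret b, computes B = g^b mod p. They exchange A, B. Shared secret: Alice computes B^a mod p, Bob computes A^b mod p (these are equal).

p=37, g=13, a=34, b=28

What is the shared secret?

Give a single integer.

A = 13^34 mod 37  (bits of 34 = 100010)
  bit 0 = 1: r = r^2 * 13 mod 37 = 1^2 * 13 = 1*13 = 13
  bit 1 = 0: r = r^2 mod 37 = 13^2 = 21
  bit 2 = 0: r = r^2 mod 37 = 21^2 = 34
  bit 3 = 0: r = r^2 mod 37 = 34^2 = 9
  bit 4 = 1: r = r^2 * 13 mod 37 = 9^2 * 13 = 7*13 = 17
  bit 5 = 0: r = r^2 mod 37 = 17^2 = 30
  -> A = 30
B = 13^28 mod 37  (bits of 28 = 11100)
  bit 0 = 1: r = r^2 * 13 mod 37 = 1^2 * 13 = 1*13 = 13
  bit 1 = 1: r = r^2 * 13 mod 37 = 13^2 * 13 = 21*13 = 14
  bit 2 = 1: r = r^2 * 13 mod 37 = 14^2 * 13 = 11*13 = 32
  bit 3 = 0: r = r^2 mod 37 = 32^2 = 25
  bit 4 = 0: r = r^2 mod 37 = 25^2 = 33
  -> B = 33
s = B^a = 33^34 mod 37  (bits of 34 = 100010)
  bit 0 = 1: r = r^2 * 33 mod 37 = 1^2 * 33 = 1*33 = 33
  bit 1 = 0: r = r^2 mod 37 = 33^2 = 16
  bit 2 = 0: r = r^2 mod 37 = 16^2 = 34
  bit 3 = 0: r = r^2 mod 37 = 34^2 = 9
  bit 4 = 1: r = r^2 * 33 mod 37 = 9^2 * 33 = 7*33 = 9
  bit 5 = 0: r = r^2 mod 37 = 9^2 = 7
  -> s = B^a = 7

Answer: 7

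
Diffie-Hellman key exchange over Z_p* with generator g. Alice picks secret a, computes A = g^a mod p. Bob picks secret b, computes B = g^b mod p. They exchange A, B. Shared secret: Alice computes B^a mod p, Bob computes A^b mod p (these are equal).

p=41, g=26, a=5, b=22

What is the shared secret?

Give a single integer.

A = 26^5 mod 41  (bits of 5 = 101)
  bit 0 = 1: r = r^2 * 26 mod 41 = 1^2 * 26 = 1*26 = 26
  bit 1 = 0: r = r^2 mod 41 = 26^2 = 20
  bit 2 = 1: r = r^2 * 26 mod 41 = 20^2 * 26 = 31*26 = 27
  -> A = 27
B = 26^22 mod 41  (bits of 22 = 10110)
  bit 0 = 1: r = r^2 * 26 mod 41 = 1^2 * 26 = 1*26 = 26
  bit 1 = 0: r = r^2 mod 41 = 26^2 = 20
  bit 2 = 1: r = r^2 * 26 mod 41 = 20^2 * 26 = 31*26 = 27
  bit 3 = 1: r = r^2 * 26 mod 41 = 27^2 * 26 = 32*26 = 12
  bit 4 = 0: r = r^2 mod 41 = 12^2 = 21
  -> B = 21
s = B^a = 21^5 mod 41  (bits of 5 = 101)
  bit 0 = 1: r = r^2 * 21 mod 41 = 1^2 * 21 = 1*21 = 21
  bit 1 = 0: r = r^2 mod 41 = 21^2 = 31
  bit 2 = 1: r = r^2 * 21 mod 41 = 31^2 * 21 = 18*21 = 9
  -> s = B^a = 9

Answer: 9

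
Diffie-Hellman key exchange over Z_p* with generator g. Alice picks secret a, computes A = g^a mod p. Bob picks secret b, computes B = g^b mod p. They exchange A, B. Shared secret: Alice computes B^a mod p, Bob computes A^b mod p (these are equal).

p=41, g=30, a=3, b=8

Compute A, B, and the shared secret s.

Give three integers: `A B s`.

A = 30^3 mod 41  (bits of 3 = 11)
  bit 0 = 1: r = r^2 * 30 mod 41 = 1^2 * 30 = 1*30 = 30
  bit 1 = 1: r = r^2 * 30 mod 41 = 30^2 * 30 = 39*30 = 22
  -> A = 22
B = 30^8 mod 41  (bits of 8 = 1000)
  bit 0 = 1: r = r^2 * 30 mod 41 = 1^2 * 30 = 1*30 = 30
  bit 1 = 0: r = r^2 mod 41 = 30^2 = 39
  bit 2 = 0: r = r^2 mod 41 = 39^2 = 4
  bit 3 = 0: r = r^2 mod 41 = 4^2 = 16
  -> B = 16
s = B^a = 16^3 mod 41  (bits of 3 = 11)
  bit 0 = 1: r = r^2 * 16 mod 41 = 1^2 * 16 = 1*16 = 16
  bit 1 = 1: r = r^2 * 16 mod 41 = 16^2 * 16 = 10*16 = 37
  -> s = B^a = 37

Answer: 22 16 37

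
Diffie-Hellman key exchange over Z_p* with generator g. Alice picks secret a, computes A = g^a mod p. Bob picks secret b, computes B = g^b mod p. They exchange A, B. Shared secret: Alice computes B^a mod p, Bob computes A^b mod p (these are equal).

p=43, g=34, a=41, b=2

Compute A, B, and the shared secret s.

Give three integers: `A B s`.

Answer: 19 38 17

Derivation:
A = 34^41 mod 43  (bits of 41 = 101001)
  bit 0 = 1: r = r^2 * 34 mod 43 = 1^2 * 34 = 1*34 = 34
  bit 1 = 0: r = r^2 mod 43 = 34^2 = 38
  bit 2 = 1: r = r^2 * 34 mod 43 = 38^2 * 34 = 25*34 = 33
  bit 3 = 0: r = r^2 mod 43 = 33^2 = 14
  bit 4 = 0: r = r^2 mod 43 = 14^2 = 24
  bit 5 = 1: r = r^2 * 34 mod 43 = 24^2 * 34 = 17*34 = 19
  -> A = 19
B = 34^2 mod 43  (bits of 2 = 10)
  bit 0 = 1: r = r^2 * 34 mod 43 = 1^2 * 34 = 1*34 = 34
  bit 1 = 0: r = r^2 mod 43 = 34^2 = 38
  -> B = 38
s = B^a = 38^41 mod 43  (bits of 41 = 101001)
  bit 0 = 1: r = r^2 * 38 mod 43 = 1^2 * 38 = 1*38 = 38
  bit 1 = 0: r = r^2 mod 43 = 38^2 = 25
  bit 2 = 1: r = r^2 * 38 mod 43 = 25^2 * 38 = 23*38 = 14
  bit 3 = 0: r = r^2 mod 43 = 14^2 = 24
  bit 4 = 0: r = r^2 mod 43 = 24^2 = 17
  bit 5 = 1: r = r^2 * 38 mod 43 = 17^2 * 38 = 31*38 = 17
  -> s = B^a = 17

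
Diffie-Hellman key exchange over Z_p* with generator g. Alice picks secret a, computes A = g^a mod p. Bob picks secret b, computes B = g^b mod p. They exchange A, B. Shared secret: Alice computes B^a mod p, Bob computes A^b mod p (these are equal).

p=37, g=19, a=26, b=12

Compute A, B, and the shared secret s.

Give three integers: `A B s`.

Answer: 25 10 26

Derivation:
A = 19^26 mod 37  (bits of 26 = 11010)
  bit 0 = 1: r = r^2 * 19 mod 37 = 1^2 * 19 = 1*19 = 19
  bit 1 = 1: r = r^2 * 19 mod 37 = 19^2 * 19 = 28*19 = 14
  bit 2 = 0: r = r^2 mod 37 = 14^2 = 11
  bit 3 = 1: r = r^2 * 19 mod 37 = 11^2 * 19 = 10*19 = 5
  bit 4 = 0: r = r^2 mod 37 = 5^2 = 25
  -> A = 25
B = 19^12 mod 37  (bits of 12 = 1100)
  bit 0 = 1: r = r^2 * 19 mod 37 = 1^2 * 19 = 1*19 = 19
  bit 1 = 1: r = r^2 * 19 mod 37 = 19^2 * 19 = 28*19 = 14
  bit 2 = 0: r = r^2 mod 37 = 14^2 = 11
  bit 3 = 0: r = r^2 mod 37 = 11^2 = 10
  -> B = 10
s = B^a = 10^26 mod 37  (bits of 26 = 11010)
  bit 0 = 1: r = r^2 * 10 mod 37 = 1^2 * 10 = 1*10 = 10
  bit 1 = 1: r = r^2 * 10 mod 37 = 10^2 * 10 = 26*10 = 1
  bit 2 = 0: r = r^2 mod 37 = 1^2 = 1
  bit 3 = 1: r = r^2 * 10 mod 37 = 1^2 * 10 = 1*10 = 10
  bit 4 = 0: r = r^2 mod 37 = 10^2 = 26
  -> s = B^a = 26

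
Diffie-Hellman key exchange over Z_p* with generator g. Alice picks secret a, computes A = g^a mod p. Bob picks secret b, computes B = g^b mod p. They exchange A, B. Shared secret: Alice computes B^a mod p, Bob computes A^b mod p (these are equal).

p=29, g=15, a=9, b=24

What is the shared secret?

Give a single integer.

A = 15^9 mod 29  (bits of 9 = 1001)
  bit 0 = 1: r = r^2 * 15 mod 29 = 1^2 * 15 = 1*15 = 15
  bit 1 = 0: r = r^2 mod 29 = 15^2 = 22
  bit 2 = 0: r = r^2 mod 29 = 22^2 = 20
  bit 3 = 1: r = r^2 * 15 mod 29 = 20^2 * 15 = 23*15 = 26
  -> A = 26
B = 15^24 mod 29  (bits of 24 = 11000)
  bit 0 = 1: r = r^2 * 15 mod 29 = 1^2 * 15 = 1*15 = 15
  bit 1 = 1: r = r^2 * 15 mod 29 = 15^2 * 15 = 22*15 = 11
  bit 2 = 0: r = r^2 mod 29 = 11^2 = 5
  bit 3 = 0: r = r^2 mod 29 = 5^2 = 25
  bit 4 = 0: r = r^2 mod 29 = 25^2 = 16
  -> B = 16
s = B^a = 16^9 mod 29  (bits of 9 = 1001)
  bit 0 = 1: r = r^2 * 16 mod 29 = 1^2 * 16 = 1*16 = 16
  bit 1 = 0: r = r^2 mod 29 = 16^2 = 24
  bit 2 = 0: r = r^2 mod 29 = 24^2 = 25
  bit 3 = 1: r = r^2 * 16 mod 29 = 25^2 * 16 = 16*16 = 24
  -> s = B^a = 24

Answer: 24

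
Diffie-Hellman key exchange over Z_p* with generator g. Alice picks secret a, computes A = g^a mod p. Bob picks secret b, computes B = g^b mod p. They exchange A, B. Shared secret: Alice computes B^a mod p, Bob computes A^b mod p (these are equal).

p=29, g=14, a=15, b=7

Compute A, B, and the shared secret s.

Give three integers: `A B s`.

Answer: 15 12 17

Derivation:
A = 14^15 mod 29  (bits of 15 = 1111)
  bit 0 = 1: r = r^2 * 14 mod 29 = 1^2 * 14 = 1*14 = 14
  bit 1 = 1: r = r^2 * 14 mod 29 = 14^2 * 14 = 22*14 = 18
  bit 2 = 1: r = r^2 * 14 mod 29 = 18^2 * 14 = 5*14 = 12
  bit 3 = 1: r = r^2 * 14 mod 29 = 12^2 * 14 = 28*14 = 15
  -> A = 15
B = 14^7 mod 29  (bits of 7 = 111)
  bit 0 = 1: r = r^2 * 14 mod 29 = 1^2 * 14 = 1*14 = 14
  bit 1 = 1: r = r^2 * 14 mod 29 = 14^2 * 14 = 22*14 = 18
  bit 2 = 1: r = r^2 * 14 mod 29 = 18^2 * 14 = 5*14 = 12
  -> B = 12
s = B^a = 12^15 mod 29  (bits of 15 = 1111)
  bit 0 = 1: r = r^2 * 12 mod 29 = 1^2 * 12 = 1*12 = 12
  bit 1 = 1: r = r^2 * 12 mod 29 = 12^2 * 12 = 28*12 = 17
  bit 2 = 1: r = r^2 * 12 mod 29 = 17^2 * 12 = 28*12 = 17
  bit 3 = 1: r = r^2 * 12 mod 29 = 17^2 * 12 = 28*12 = 17
  -> s = B^a = 17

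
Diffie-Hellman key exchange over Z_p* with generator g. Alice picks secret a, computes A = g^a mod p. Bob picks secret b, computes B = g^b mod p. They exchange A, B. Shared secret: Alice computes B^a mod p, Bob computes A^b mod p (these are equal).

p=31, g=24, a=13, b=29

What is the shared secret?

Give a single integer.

A = 24^13 mod 31  (bits of 13 = 1101)
  bit 0 = 1: r = r^2 * 24 mod 31 = 1^2 * 24 = 1*24 = 24
  bit 1 = 1: r = r^2 * 24 mod 31 = 24^2 * 24 = 18*24 = 29
  bit 2 = 0: r = r^2 mod 31 = 29^2 = 4
  bit 3 = 1: r = r^2 * 24 mod 31 = 4^2 * 24 = 16*24 = 12
  -> A = 12
B = 24^29 mod 31  (bits of 29 = 11101)
  bit 0 = 1: r = r^2 * 24 mod 31 = 1^2 * 24 = 1*24 = 24
  bit 1 = 1: r = r^2 * 24 mod 31 = 24^2 * 24 = 18*24 = 29
  bit 2 = 1: r = r^2 * 24 mod 31 = 29^2 * 24 = 4*24 = 3
  bit 3 = 0: r = r^2 mod 31 = 3^2 = 9
  bit 4 = 1: r = r^2 * 24 mod 31 = 9^2 * 24 = 19*24 = 22
  -> B = 22
s = B^a = 22^13 mod 31  (bits of 13 = 1101)
  bit 0 = 1: r = r^2 * 22 mod 31 = 1^2 * 22 = 1*22 = 22
  bit 1 = 1: r = r^2 * 22 mod 31 = 22^2 * 22 = 19*22 = 15
  bit 2 = 0: r = r^2 mod 31 = 15^2 = 8
  bit 3 = 1: r = r^2 * 22 mod 31 = 8^2 * 22 = 2*22 = 13
  -> s = B^a = 13

Answer: 13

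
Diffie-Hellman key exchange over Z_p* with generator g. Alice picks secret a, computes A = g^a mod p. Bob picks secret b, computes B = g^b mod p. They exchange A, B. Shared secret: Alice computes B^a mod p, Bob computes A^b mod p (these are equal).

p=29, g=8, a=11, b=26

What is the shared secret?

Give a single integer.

A = 8^11 mod 29  (bits of 11 = 1011)
  bit 0 = 1: r = r^2 * 8 mod 29 = 1^2 * 8 = 1*8 = 8
  bit 1 = 0: r = r^2 mod 29 = 8^2 = 6
  bit 2 = 1: r = r^2 * 8 mod 29 = 6^2 * 8 = 7*8 = 27
  bit 3 = 1: r = r^2 * 8 mod 29 = 27^2 * 8 = 4*8 = 3
  -> A = 3
B = 8^26 mod 29  (bits of 26 = 11010)
  bit 0 = 1: r = r^2 * 8 mod 29 = 1^2 * 8 = 1*8 = 8
  bit 1 = 1: r = r^2 * 8 mod 29 = 8^2 * 8 = 6*8 = 19
  bit 2 = 0: r = r^2 mod 29 = 19^2 = 13
  bit 3 = 1: r = r^2 * 8 mod 29 = 13^2 * 8 = 24*8 = 18
  bit 4 = 0: r = r^2 mod 29 = 18^2 = 5
  -> B = 5
s = B^a = 5^11 mod 29  (bits of 11 = 1011)
  bit 0 = 1: r = r^2 * 5 mod 29 = 1^2 * 5 = 1*5 = 5
  bit 1 = 0: r = r^2 mod 29 = 5^2 = 25
  bit 2 = 1: r = r^2 * 5 mod 29 = 25^2 * 5 = 16*5 = 22
  bit 3 = 1: r = r^2 * 5 mod 29 = 22^2 * 5 = 20*5 = 13
  -> s = B^a = 13

Answer: 13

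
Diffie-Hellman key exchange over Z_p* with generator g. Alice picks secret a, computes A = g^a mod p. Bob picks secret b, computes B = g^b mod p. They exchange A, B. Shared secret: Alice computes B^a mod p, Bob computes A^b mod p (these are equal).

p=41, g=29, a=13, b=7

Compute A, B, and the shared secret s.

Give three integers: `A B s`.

A = 29^13 mod 41  (bits of 13 = 1101)
  bit 0 = 1: r = r^2 * 29 mod 41 = 1^2 * 29 = 1*29 = 29
  bit 1 = 1: r = r^2 * 29 mod 41 = 29^2 * 29 = 21*29 = 35
  bit 2 = 0: r = r^2 mod 41 = 35^2 = 36
  bit 3 = 1: r = r^2 * 29 mod 41 = 36^2 * 29 = 25*29 = 28
  -> A = 28
B = 29^7 mod 41  (bits of 7 = 111)
  bit 0 = 1: r = r^2 * 29 mod 41 = 1^2 * 29 = 1*29 = 29
  bit 1 = 1: r = r^2 * 29 mod 41 = 29^2 * 29 = 21*29 = 35
  bit 2 = 1: r = r^2 * 29 mod 41 = 35^2 * 29 = 36*29 = 19
  -> B = 19
s = B^a = 19^13 mod 41  (bits of 13 = 1101)
  bit 0 = 1: r = r^2 * 19 mod 41 = 1^2 * 19 = 1*19 = 19
  bit 1 = 1: r = r^2 * 19 mod 41 = 19^2 * 19 = 33*19 = 12
  bit 2 = 0: r = r^2 mod 41 = 12^2 = 21
  bit 3 = 1: r = r^2 * 19 mod 41 = 21^2 * 19 = 31*19 = 15
  -> s = B^a = 15

Answer: 28 19 15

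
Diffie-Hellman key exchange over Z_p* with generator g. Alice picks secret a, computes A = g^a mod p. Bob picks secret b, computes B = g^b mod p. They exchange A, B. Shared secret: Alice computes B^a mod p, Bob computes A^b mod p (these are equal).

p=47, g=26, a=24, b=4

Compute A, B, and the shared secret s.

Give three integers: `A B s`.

Answer: 21 42 42

Derivation:
A = 26^24 mod 47  (bits of 24 = 11000)
  bit 0 = 1: r = r^2 * 26 mod 47 = 1^2 * 26 = 1*26 = 26
  bit 1 = 1: r = r^2 * 26 mod 47 = 26^2 * 26 = 18*26 = 45
  bit 2 = 0: r = r^2 mod 47 = 45^2 = 4
  bit 3 = 0: r = r^2 mod 47 = 4^2 = 16
  bit 4 = 0: r = r^2 mod 47 = 16^2 = 21
  -> A = 21
B = 26^4 mod 47  (bits of 4 = 100)
  bit 0 = 1: r = r^2 * 26 mod 47 = 1^2 * 26 = 1*26 = 26
  bit 1 = 0: r = r^2 mod 47 = 26^2 = 18
  bit 2 = 0: r = r^2 mod 47 = 18^2 = 42
  -> B = 42
s = B^a = 42^24 mod 47  (bits of 24 = 11000)
  bit 0 = 1: r = r^2 * 42 mod 47 = 1^2 * 42 = 1*42 = 42
  bit 1 = 1: r = r^2 * 42 mod 47 = 42^2 * 42 = 25*42 = 16
  bit 2 = 0: r = r^2 mod 47 = 16^2 = 21
  bit 3 = 0: r = r^2 mod 47 = 21^2 = 18
  bit 4 = 0: r = r^2 mod 47 = 18^2 = 42
  -> s = B^a = 42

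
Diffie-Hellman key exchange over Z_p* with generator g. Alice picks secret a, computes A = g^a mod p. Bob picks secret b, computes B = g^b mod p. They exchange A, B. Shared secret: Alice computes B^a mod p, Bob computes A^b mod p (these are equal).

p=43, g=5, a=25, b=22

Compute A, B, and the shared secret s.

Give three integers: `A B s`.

A = 5^25 mod 43  (bits of 25 = 11001)
  bit 0 = 1: r = r^2 * 5 mod 43 = 1^2 * 5 = 1*5 = 5
  bit 1 = 1: r = r^2 * 5 mod 43 = 5^2 * 5 = 25*5 = 39
  bit 2 = 0: r = r^2 mod 43 = 39^2 = 16
  bit 3 = 0: r = r^2 mod 43 = 16^2 = 41
  bit 4 = 1: r = r^2 * 5 mod 43 = 41^2 * 5 = 4*5 = 20
  -> A = 20
B = 5^22 mod 43  (bits of 22 = 10110)
  bit 0 = 1: r = r^2 * 5 mod 43 = 1^2 * 5 = 1*5 = 5
  bit 1 = 0: r = r^2 mod 43 = 5^2 = 25
  bit 2 = 1: r = r^2 * 5 mod 43 = 25^2 * 5 = 23*5 = 29
  bit 3 = 1: r = r^2 * 5 mod 43 = 29^2 * 5 = 24*5 = 34
  bit 4 = 0: r = r^2 mod 43 = 34^2 = 38
  -> B = 38
s = B^a = 38^25 mod 43  (bits of 25 = 11001)
  bit 0 = 1: r = r^2 * 38 mod 43 = 1^2 * 38 = 1*38 = 38
  bit 1 = 1: r = r^2 * 38 mod 43 = 38^2 * 38 = 25*38 = 4
  bit 2 = 0: r = r^2 mod 43 = 4^2 = 16
  bit 3 = 0: r = r^2 mod 43 = 16^2 = 41
  bit 4 = 1: r = r^2 * 38 mod 43 = 41^2 * 38 = 4*38 = 23
  -> s = B^a = 23

Answer: 20 38 23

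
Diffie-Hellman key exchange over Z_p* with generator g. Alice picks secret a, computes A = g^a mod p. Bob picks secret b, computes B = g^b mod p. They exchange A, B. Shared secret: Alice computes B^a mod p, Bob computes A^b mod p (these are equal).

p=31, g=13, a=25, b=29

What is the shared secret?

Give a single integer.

A = 13^25 mod 31  (bits of 25 = 11001)
  bit 0 = 1: r = r^2 * 13 mod 31 = 1^2 * 13 = 1*13 = 13
  bit 1 = 1: r = r^2 * 13 mod 31 = 13^2 * 13 = 14*13 = 27
  bit 2 = 0: r = r^2 mod 31 = 27^2 = 16
  bit 3 = 0: r = r^2 mod 31 = 16^2 = 8
  bit 4 = 1: r = r^2 * 13 mod 31 = 8^2 * 13 = 2*13 = 26
  -> A = 26
B = 13^29 mod 31  (bits of 29 = 11101)
  bit 0 = 1: r = r^2 * 13 mod 31 = 1^2 * 13 = 1*13 = 13
  bit 1 = 1: r = r^2 * 13 mod 31 = 13^2 * 13 = 14*13 = 27
  bit 2 = 1: r = r^2 * 13 mod 31 = 27^2 * 13 = 16*13 = 22
  bit 3 = 0: r = r^2 mod 31 = 22^2 = 19
  bit 4 = 1: r = r^2 * 13 mod 31 = 19^2 * 13 = 20*13 = 12
  -> B = 12
s = B^a = 12^25 mod 31  (bits of 25 = 11001)
  bit 0 = 1: r = r^2 * 12 mod 31 = 1^2 * 12 = 1*12 = 12
  bit 1 = 1: r = r^2 * 12 mod 31 = 12^2 * 12 = 20*12 = 23
  bit 2 = 0: r = r^2 mod 31 = 23^2 = 2
  bit 3 = 0: r = r^2 mod 31 = 2^2 = 4
  bit 4 = 1: r = r^2 * 12 mod 31 = 4^2 * 12 = 16*12 = 6
  -> s = B^a = 6

Answer: 6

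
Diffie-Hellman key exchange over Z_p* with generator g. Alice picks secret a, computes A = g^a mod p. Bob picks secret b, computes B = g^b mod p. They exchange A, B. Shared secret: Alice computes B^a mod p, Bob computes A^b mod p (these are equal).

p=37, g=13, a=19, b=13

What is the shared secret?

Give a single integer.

A = 13^19 mod 37  (bits of 19 = 10011)
  bit 0 = 1: r = r^2 * 13 mod 37 = 1^2 * 13 = 1*13 = 13
  bit 1 = 0: r = r^2 mod 37 = 13^2 = 21
  bit 2 = 0: r = r^2 mod 37 = 21^2 = 34
  bit 3 = 1: r = r^2 * 13 mod 37 = 34^2 * 13 = 9*13 = 6
  bit 4 = 1: r = r^2 * 13 mod 37 = 6^2 * 13 = 36*13 = 24
  -> A = 24
B = 13^13 mod 37  (bits of 13 = 1101)
  bit 0 = 1: r = r^2 * 13 mod 37 = 1^2 * 13 = 1*13 = 13
  bit 1 = 1: r = r^2 * 13 mod 37 = 13^2 * 13 = 21*13 = 14
  bit 2 = 0: r = r^2 mod 37 = 14^2 = 11
  bit 3 = 1: r = r^2 * 13 mod 37 = 11^2 * 13 = 10*13 = 19
  -> B = 19
s = B^a = 19^19 mod 37  (bits of 19 = 10011)
  bit 0 = 1: r = r^2 * 19 mod 37 = 1^2 * 19 = 1*19 = 19
  bit 1 = 0: r = r^2 mod 37 = 19^2 = 28
  bit 2 = 0: r = r^2 mod 37 = 28^2 = 7
  bit 3 = 1: r = r^2 * 19 mod 37 = 7^2 * 19 = 12*19 = 6
  bit 4 = 1: r = r^2 * 19 mod 37 = 6^2 * 19 = 36*19 = 18
  -> s = B^a = 18

Answer: 18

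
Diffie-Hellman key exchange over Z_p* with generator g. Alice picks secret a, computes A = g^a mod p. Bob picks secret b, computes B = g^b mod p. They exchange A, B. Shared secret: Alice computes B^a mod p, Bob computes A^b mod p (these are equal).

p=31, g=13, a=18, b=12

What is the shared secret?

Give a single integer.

A = 13^18 mod 31  (bits of 18 = 10010)
  bit 0 = 1: r = r^2 * 13 mod 31 = 1^2 * 13 = 1*13 = 13
  bit 1 = 0: r = r^2 mod 31 = 13^2 = 14
  bit 2 = 0: r = r^2 mod 31 = 14^2 = 10
  bit 3 = 1: r = r^2 * 13 mod 31 = 10^2 * 13 = 7*13 = 29
  bit 4 = 0: r = r^2 mod 31 = 29^2 = 4
  -> A = 4
B = 13^12 mod 31  (bits of 12 = 1100)
  bit 0 = 1: r = r^2 * 13 mod 31 = 1^2 * 13 = 1*13 = 13
  bit 1 = 1: r = r^2 * 13 mod 31 = 13^2 * 13 = 14*13 = 27
  bit 2 = 0: r = r^2 mod 31 = 27^2 = 16
  bit 3 = 0: r = r^2 mod 31 = 16^2 = 8
  -> B = 8
s = B^a = 8^18 mod 31  (bits of 18 = 10010)
  bit 0 = 1: r = r^2 * 8 mod 31 = 1^2 * 8 = 1*8 = 8
  bit 1 = 0: r = r^2 mod 31 = 8^2 = 2
  bit 2 = 0: r = r^2 mod 31 = 2^2 = 4
  bit 3 = 1: r = r^2 * 8 mod 31 = 4^2 * 8 = 16*8 = 4
  bit 4 = 0: r = r^2 mod 31 = 4^2 = 16
  -> s = B^a = 16

Answer: 16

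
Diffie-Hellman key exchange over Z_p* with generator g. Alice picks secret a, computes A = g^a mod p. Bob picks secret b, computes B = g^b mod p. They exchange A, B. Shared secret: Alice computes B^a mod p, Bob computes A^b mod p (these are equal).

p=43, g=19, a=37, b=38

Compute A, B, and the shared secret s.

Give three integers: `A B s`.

Answer: 33 25 9

Derivation:
A = 19^37 mod 43  (bits of 37 = 100101)
  bit 0 = 1: r = r^2 * 19 mod 43 = 1^2 * 19 = 1*19 = 19
  bit 1 = 0: r = r^2 mod 43 = 19^2 = 17
  bit 2 = 0: r = r^2 mod 43 = 17^2 = 31
  bit 3 = 1: r = r^2 * 19 mod 43 = 31^2 * 19 = 15*19 = 27
  bit 4 = 0: r = r^2 mod 43 = 27^2 = 41
  bit 5 = 1: r = r^2 * 19 mod 43 = 41^2 * 19 = 4*19 = 33
  -> A = 33
B = 19^38 mod 43  (bits of 38 = 100110)
  bit 0 = 1: r = r^2 * 19 mod 43 = 1^2 * 19 = 1*19 = 19
  bit 1 = 0: r = r^2 mod 43 = 19^2 = 17
  bit 2 = 0: r = r^2 mod 43 = 17^2 = 31
  bit 3 = 1: r = r^2 * 19 mod 43 = 31^2 * 19 = 15*19 = 27
  bit 4 = 1: r = r^2 * 19 mod 43 = 27^2 * 19 = 41*19 = 5
  bit 5 = 0: r = r^2 mod 43 = 5^2 = 25
  -> B = 25
s = B^a = 25^37 mod 43  (bits of 37 = 100101)
  bit 0 = 1: r = r^2 * 25 mod 43 = 1^2 * 25 = 1*25 = 25
  bit 1 = 0: r = r^2 mod 43 = 25^2 = 23
  bit 2 = 0: r = r^2 mod 43 = 23^2 = 13
  bit 3 = 1: r = r^2 * 25 mod 43 = 13^2 * 25 = 40*25 = 11
  bit 4 = 0: r = r^2 mod 43 = 11^2 = 35
  bit 5 = 1: r = r^2 * 25 mod 43 = 35^2 * 25 = 21*25 = 9
  -> s = B^a = 9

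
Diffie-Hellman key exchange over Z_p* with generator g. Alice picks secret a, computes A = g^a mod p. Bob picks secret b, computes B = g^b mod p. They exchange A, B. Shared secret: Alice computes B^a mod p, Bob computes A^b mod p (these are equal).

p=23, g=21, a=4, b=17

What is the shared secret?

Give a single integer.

Answer: 4

Derivation:
A = 21^4 mod 23  (bits of 4 = 100)
  bit 0 = 1: r = r^2 * 21 mod 23 = 1^2 * 21 = 1*21 = 21
  bit 1 = 0: r = r^2 mod 23 = 21^2 = 4
  bit 2 = 0: r = r^2 mod 23 = 4^2 = 16
  -> A = 16
B = 21^17 mod 23  (bits of 17 = 10001)
  bit 0 = 1: r = r^2 * 21 mod 23 = 1^2 * 21 = 1*21 = 21
  bit 1 = 0: r = r^2 mod 23 = 21^2 = 4
  bit 2 = 0: r = r^2 mod 23 = 4^2 = 16
  bit 3 = 0: r = r^2 mod 23 = 16^2 = 3
  bit 4 = 1: r = r^2 * 21 mod 23 = 3^2 * 21 = 9*21 = 5
  -> B = 5
s = B^a = 5^4 mod 23  (bits of 4 = 100)
  bit 0 = 1: r = r^2 * 5 mod 23 = 1^2 * 5 = 1*5 = 5
  bit 1 = 0: r = r^2 mod 23 = 5^2 = 2
  bit 2 = 0: r = r^2 mod 23 = 2^2 = 4
  -> s = B^a = 4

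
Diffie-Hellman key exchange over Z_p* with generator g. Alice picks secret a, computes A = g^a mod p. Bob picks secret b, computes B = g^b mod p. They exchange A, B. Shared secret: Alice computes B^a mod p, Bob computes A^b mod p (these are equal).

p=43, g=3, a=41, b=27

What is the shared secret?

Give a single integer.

A = 3^41 mod 43  (bits of 41 = 101001)
  bit 0 = 1: r = r^2 * 3 mod 43 = 1^2 * 3 = 1*3 = 3
  bit 1 = 0: r = r^2 mod 43 = 3^2 = 9
  bit 2 = 1: r = r^2 * 3 mod 43 = 9^2 * 3 = 38*3 = 28
  bit 3 = 0: r = r^2 mod 43 = 28^2 = 10
  bit 4 = 0: r = r^2 mod 43 = 10^2 = 14
  bit 5 = 1: r = r^2 * 3 mod 43 = 14^2 * 3 = 24*3 = 29
  -> A = 29
B = 3^27 mod 43  (bits of 27 = 11011)
  bit 0 = 1: r = r^2 * 3 mod 43 = 1^2 * 3 = 1*3 = 3
  bit 1 = 1: r = r^2 * 3 mod 43 = 3^2 * 3 = 9*3 = 27
  bit 2 = 0: r = r^2 mod 43 = 27^2 = 41
  bit 3 = 1: r = r^2 * 3 mod 43 = 41^2 * 3 = 4*3 = 12
  bit 4 = 1: r = r^2 * 3 mod 43 = 12^2 * 3 = 15*3 = 2
  -> B = 2
s = B^a = 2^41 mod 43  (bits of 41 = 101001)
  bit 0 = 1: r = r^2 * 2 mod 43 = 1^2 * 2 = 1*2 = 2
  bit 1 = 0: r = r^2 mod 43 = 2^2 = 4
  bit 2 = 1: r = r^2 * 2 mod 43 = 4^2 * 2 = 16*2 = 32
  bit 3 = 0: r = r^2 mod 43 = 32^2 = 35
  bit 4 = 0: r = r^2 mod 43 = 35^2 = 21
  bit 5 = 1: r = r^2 * 2 mod 43 = 21^2 * 2 = 11*2 = 22
  -> s = B^a = 22

Answer: 22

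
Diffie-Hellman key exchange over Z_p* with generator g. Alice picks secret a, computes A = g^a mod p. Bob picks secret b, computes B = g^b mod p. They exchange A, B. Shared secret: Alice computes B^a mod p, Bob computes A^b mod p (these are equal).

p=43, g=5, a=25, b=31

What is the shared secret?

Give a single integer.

A = 5^25 mod 43  (bits of 25 = 11001)
  bit 0 = 1: r = r^2 * 5 mod 43 = 1^2 * 5 = 1*5 = 5
  bit 1 = 1: r = r^2 * 5 mod 43 = 5^2 * 5 = 25*5 = 39
  bit 2 = 0: r = r^2 mod 43 = 39^2 = 16
  bit 3 = 0: r = r^2 mod 43 = 16^2 = 41
  bit 4 = 1: r = r^2 * 5 mod 43 = 41^2 * 5 = 4*5 = 20
  -> A = 20
B = 5^31 mod 43  (bits of 31 = 11111)
  bit 0 = 1: r = r^2 * 5 mod 43 = 1^2 * 5 = 1*5 = 5
  bit 1 = 1: r = r^2 * 5 mod 43 = 5^2 * 5 = 25*5 = 39
  bit 2 = 1: r = r^2 * 5 mod 43 = 39^2 * 5 = 16*5 = 37
  bit 3 = 1: r = r^2 * 5 mod 43 = 37^2 * 5 = 36*5 = 8
  bit 4 = 1: r = r^2 * 5 mod 43 = 8^2 * 5 = 21*5 = 19
  -> B = 19
s = B^a = 19^25 mod 43  (bits of 25 = 11001)
  bit 0 = 1: r = r^2 * 19 mod 43 = 1^2 * 19 = 1*19 = 19
  bit 1 = 1: r = r^2 * 19 mod 43 = 19^2 * 19 = 17*19 = 22
  bit 2 = 0: r = r^2 mod 43 = 22^2 = 11
  bit 3 = 0: r = r^2 mod 43 = 11^2 = 35
  bit 4 = 1: r = r^2 * 19 mod 43 = 35^2 * 19 = 21*19 = 12
  -> s = B^a = 12

Answer: 12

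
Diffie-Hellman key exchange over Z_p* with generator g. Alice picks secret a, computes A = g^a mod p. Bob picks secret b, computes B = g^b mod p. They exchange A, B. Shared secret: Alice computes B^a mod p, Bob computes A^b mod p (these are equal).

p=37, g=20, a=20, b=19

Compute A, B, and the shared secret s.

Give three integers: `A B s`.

A = 20^20 mod 37  (bits of 20 = 10100)
  bit 0 = 1: r = r^2 * 20 mod 37 = 1^2 * 20 = 1*20 = 20
  bit 1 = 0: r = r^2 mod 37 = 20^2 = 30
  bit 2 = 1: r = r^2 * 20 mod 37 = 30^2 * 20 = 12*20 = 18
  bit 3 = 0: r = r^2 mod 37 = 18^2 = 28
  bit 4 = 0: r = r^2 mod 37 = 28^2 = 7
  -> A = 7
B = 20^19 mod 37  (bits of 19 = 10011)
  bit 0 = 1: r = r^2 * 20 mod 37 = 1^2 * 20 = 1*20 = 20
  bit 1 = 0: r = r^2 mod 37 = 20^2 = 30
  bit 2 = 0: r = r^2 mod 37 = 30^2 = 12
  bit 3 = 1: r = r^2 * 20 mod 37 = 12^2 * 20 = 33*20 = 31
  bit 4 = 1: r = r^2 * 20 mod 37 = 31^2 * 20 = 36*20 = 17
  -> B = 17
s = B^a = 17^20 mod 37  (bits of 20 = 10100)
  bit 0 = 1: r = r^2 * 17 mod 37 = 1^2 * 17 = 1*17 = 17
  bit 1 = 0: r = r^2 mod 37 = 17^2 = 30
  bit 2 = 1: r = r^2 * 17 mod 37 = 30^2 * 17 = 12*17 = 19
  bit 3 = 0: r = r^2 mod 37 = 19^2 = 28
  bit 4 = 0: r = r^2 mod 37 = 28^2 = 7
  -> s = B^a = 7

Answer: 7 17 7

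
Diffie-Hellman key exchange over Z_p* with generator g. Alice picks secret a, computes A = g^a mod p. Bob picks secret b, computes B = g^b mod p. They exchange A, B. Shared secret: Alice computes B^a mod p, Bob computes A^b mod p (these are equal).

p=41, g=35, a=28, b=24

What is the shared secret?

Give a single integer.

Answer: 37

Derivation:
A = 35^28 mod 41  (bits of 28 = 11100)
  bit 0 = 1: r = r^2 * 35 mod 41 = 1^2 * 35 = 1*35 = 35
  bit 1 = 1: r = r^2 * 35 mod 41 = 35^2 * 35 = 36*35 = 30
  bit 2 = 1: r = r^2 * 35 mod 41 = 30^2 * 35 = 39*35 = 12
  bit 3 = 0: r = r^2 mod 41 = 12^2 = 21
  bit 4 = 0: r = r^2 mod 41 = 21^2 = 31
  -> A = 31
B = 35^24 mod 41  (bits of 24 = 11000)
  bit 0 = 1: r = r^2 * 35 mod 41 = 1^2 * 35 = 1*35 = 35
  bit 1 = 1: r = r^2 * 35 mod 41 = 35^2 * 35 = 36*35 = 30
  bit 2 = 0: r = r^2 mod 41 = 30^2 = 39
  bit 3 = 0: r = r^2 mod 41 = 39^2 = 4
  bit 4 = 0: r = r^2 mod 41 = 4^2 = 16
  -> B = 16
s = B^a = 16^28 mod 41  (bits of 28 = 11100)
  bit 0 = 1: r = r^2 * 16 mod 41 = 1^2 * 16 = 1*16 = 16
  bit 1 = 1: r = r^2 * 16 mod 41 = 16^2 * 16 = 10*16 = 37
  bit 2 = 1: r = r^2 * 16 mod 41 = 37^2 * 16 = 16*16 = 10
  bit 3 = 0: r = r^2 mod 41 = 10^2 = 18
  bit 4 = 0: r = r^2 mod 41 = 18^2 = 37
  -> s = B^a = 37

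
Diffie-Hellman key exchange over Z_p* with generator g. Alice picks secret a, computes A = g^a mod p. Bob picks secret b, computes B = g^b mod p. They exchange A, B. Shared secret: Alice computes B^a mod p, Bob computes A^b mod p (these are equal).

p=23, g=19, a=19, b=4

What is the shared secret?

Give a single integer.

A = 19^19 mod 23  (bits of 19 = 10011)
  bit 0 = 1: r = r^2 * 19 mod 23 = 1^2 * 19 = 1*19 = 19
  bit 1 = 0: r = r^2 mod 23 = 19^2 = 16
  bit 2 = 0: r = r^2 mod 23 = 16^2 = 3
  bit 3 = 1: r = r^2 * 19 mod 23 = 3^2 * 19 = 9*19 = 10
  bit 4 = 1: r = r^2 * 19 mod 23 = 10^2 * 19 = 8*19 = 14
  -> A = 14
B = 19^4 mod 23  (bits of 4 = 100)
  bit 0 = 1: r = r^2 * 19 mod 23 = 1^2 * 19 = 1*19 = 19
  bit 1 = 0: r = r^2 mod 23 = 19^2 = 16
  bit 2 = 0: r = r^2 mod 23 = 16^2 = 3
  -> B = 3
s = B^a = 3^19 mod 23  (bits of 19 = 10011)
  bit 0 = 1: r = r^2 * 3 mod 23 = 1^2 * 3 = 1*3 = 3
  bit 1 = 0: r = r^2 mod 23 = 3^2 = 9
  bit 2 = 0: r = r^2 mod 23 = 9^2 = 12
  bit 3 = 1: r = r^2 * 3 mod 23 = 12^2 * 3 = 6*3 = 18
  bit 4 = 1: r = r^2 * 3 mod 23 = 18^2 * 3 = 2*3 = 6
  -> s = B^a = 6

Answer: 6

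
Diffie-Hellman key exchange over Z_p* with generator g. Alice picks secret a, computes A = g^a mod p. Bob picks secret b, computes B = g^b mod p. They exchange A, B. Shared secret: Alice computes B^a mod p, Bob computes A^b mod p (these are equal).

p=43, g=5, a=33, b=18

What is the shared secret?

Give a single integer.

A = 5^33 mod 43  (bits of 33 = 100001)
  bit 0 = 1: r = r^2 * 5 mod 43 = 1^2 * 5 = 1*5 = 5
  bit 1 = 0: r = r^2 mod 43 = 5^2 = 25
  bit 2 = 0: r = r^2 mod 43 = 25^2 = 23
  bit 3 = 0: r = r^2 mod 43 = 23^2 = 13
  bit 4 = 0: r = r^2 mod 43 = 13^2 = 40
  bit 5 = 1: r = r^2 * 5 mod 43 = 40^2 * 5 = 9*5 = 2
  -> A = 2
B = 5^18 mod 43  (bits of 18 = 10010)
  bit 0 = 1: r = r^2 * 5 mod 43 = 1^2 * 5 = 1*5 = 5
  bit 1 = 0: r = r^2 mod 43 = 5^2 = 25
  bit 2 = 0: r = r^2 mod 43 = 25^2 = 23
  bit 3 = 1: r = r^2 * 5 mod 43 = 23^2 * 5 = 13*5 = 22
  bit 4 = 0: r = r^2 mod 43 = 22^2 = 11
  -> B = 11
s = B^a = 11^33 mod 43  (bits of 33 = 100001)
  bit 0 = 1: r = r^2 * 11 mod 43 = 1^2 * 11 = 1*11 = 11
  bit 1 = 0: r = r^2 mod 43 = 11^2 = 35
  bit 2 = 0: r = r^2 mod 43 = 35^2 = 21
  bit 3 = 0: r = r^2 mod 43 = 21^2 = 11
  bit 4 = 0: r = r^2 mod 43 = 11^2 = 35
  bit 5 = 1: r = r^2 * 11 mod 43 = 35^2 * 11 = 21*11 = 16
  -> s = B^a = 16

Answer: 16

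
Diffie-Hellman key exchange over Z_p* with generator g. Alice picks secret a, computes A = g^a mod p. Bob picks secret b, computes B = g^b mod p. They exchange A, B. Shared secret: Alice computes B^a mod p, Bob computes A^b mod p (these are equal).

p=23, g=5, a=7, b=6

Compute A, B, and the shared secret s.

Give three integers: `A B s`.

A = 5^7 mod 23  (bits of 7 = 111)
  bit 0 = 1: r = r^2 * 5 mod 23 = 1^2 * 5 = 1*5 = 5
  bit 1 = 1: r = r^2 * 5 mod 23 = 5^2 * 5 = 2*5 = 10
  bit 2 = 1: r = r^2 * 5 mod 23 = 10^2 * 5 = 8*5 = 17
  -> A = 17
B = 5^6 mod 23  (bits of 6 = 110)
  bit 0 = 1: r = r^2 * 5 mod 23 = 1^2 * 5 = 1*5 = 5
  bit 1 = 1: r = r^2 * 5 mod 23 = 5^2 * 5 = 2*5 = 10
  bit 2 = 0: r = r^2 mod 23 = 10^2 = 8
  -> B = 8
s = B^a = 8^7 mod 23  (bits of 7 = 111)
  bit 0 = 1: r = r^2 * 8 mod 23 = 1^2 * 8 = 1*8 = 8
  bit 1 = 1: r = r^2 * 8 mod 23 = 8^2 * 8 = 18*8 = 6
  bit 2 = 1: r = r^2 * 8 mod 23 = 6^2 * 8 = 13*8 = 12
  -> s = B^a = 12

Answer: 17 8 12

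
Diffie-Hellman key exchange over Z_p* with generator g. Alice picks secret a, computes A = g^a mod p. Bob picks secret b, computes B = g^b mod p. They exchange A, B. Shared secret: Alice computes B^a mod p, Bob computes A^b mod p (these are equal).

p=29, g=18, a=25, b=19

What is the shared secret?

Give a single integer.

A = 18^25 mod 29  (bits of 25 = 11001)
  bit 0 = 1: r = r^2 * 18 mod 29 = 1^2 * 18 = 1*18 = 18
  bit 1 = 1: r = r^2 * 18 mod 29 = 18^2 * 18 = 5*18 = 3
  bit 2 = 0: r = r^2 mod 29 = 3^2 = 9
  bit 3 = 0: r = r^2 mod 29 = 9^2 = 23
  bit 4 = 1: r = r^2 * 18 mod 29 = 23^2 * 18 = 7*18 = 10
  -> A = 10
B = 18^19 mod 29  (bits of 19 = 10011)
  bit 0 = 1: r = r^2 * 18 mod 29 = 1^2 * 18 = 1*18 = 18
  bit 1 = 0: r = r^2 mod 29 = 18^2 = 5
  bit 2 = 0: r = r^2 mod 29 = 5^2 = 25
  bit 3 = 1: r = r^2 * 18 mod 29 = 25^2 * 18 = 16*18 = 27
  bit 4 = 1: r = r^2 * 18 mod 29 = 27^2 * 18 = 4*18 = 14
  -> B = 14
s = B^a = 14^25 mod 29  (bits of 25 = 11001)
  bit 0 = 1: r = r^2 * 14 mod 29 = 1^2 * 14 = 1*14 = 14
  bit 1 = 1: r = r^2 * 14 mod 29 = 14^2 * 14 = 22*14 = 18
  bit 2 = 0: r = r^2 mod 29 = 18^2 = 5
  bit 3 = 0: r = r^2 mod 29 = 5^2 = 25
  bit 4 = 1: r = r^2 * 14 mod 29 = 25^2 * 14 = 16*14 = 21
  -> s = B^a = 21

Answer: 21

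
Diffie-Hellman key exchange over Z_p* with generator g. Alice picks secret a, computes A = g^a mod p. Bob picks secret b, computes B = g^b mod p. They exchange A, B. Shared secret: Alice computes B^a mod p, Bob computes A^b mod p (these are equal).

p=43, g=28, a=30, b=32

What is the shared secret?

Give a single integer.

Answer: 4

Derivation:
A = 28^30 mod 43  (bits of 30 = 11110)
  bit 0 = 1: r = r^2 * 28 mod 43 = 1^2 * 28 = 1*28 = 28
  bit 1 = 1: r = r^2 * 28 mod 43 = 28^2 * 28 = 10*28 = 22
  bit 2 = 1: r = r^2 * 28 mod 43 = 22^2 * 28 = 11*28 = 7
  bit 3 = 1: r = r^2 * 28 mod 43 = 7^2 * 28 = 6*28 = 39
  bit 4 = 0: r = r^2 mod 43 = 39^2 = 16
  -> A = 16
B = 28^32 mod 43  (bits of 32 = 100000)
  bit 0 = 1: r = r^2 * 28 mod 43 = 1^2 * 28 = 1*28 = 28
  bit 1 = 0: r = r^2 mod 43 = 28^2 = 10
  bit 2 = 0: r = r^2 mod 43 = 10^2 = 14
  bit 3 = 0: r = r^2 mod 43 = 14^2 = 24
  bit 4 = 0: r = r^2 mod 43 = 24^2 = 17
  bit 5 = 0: r = r^2 mod 43 = 17^2 = 31
  -> B = 31
s = B^a = 31^30 mod 43  (bits of 30 = 11110)
  bit 0 = 1: r = r^2 * 31 mod 43 = 1^2 * 31 = 1*31 = 31
  bit 1 = 1: r = r^2 * 31 mod 43 = 31^2 * 31 = 15*31 = 35
  bit 2 = 1: r = r^2 * 31 mod 43 = 35^2 * 31 = 21*31 = 6
  bit 3 = 1: r = r^2 * 31 mod 43 = 6^2 * 31 = 36*31 = 41
  bit 4 = 0: r = r^2 mod 43 = 41^2 = 4
  -> s = B^a = 4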